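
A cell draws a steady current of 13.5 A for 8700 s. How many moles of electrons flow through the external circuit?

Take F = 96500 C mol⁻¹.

1.22 mol

Q = I·t = 13.50 A × 8700.0 s = 117400 C.
n(e⁻) = Q/F = 117400 / 96500 = 1.22 mol.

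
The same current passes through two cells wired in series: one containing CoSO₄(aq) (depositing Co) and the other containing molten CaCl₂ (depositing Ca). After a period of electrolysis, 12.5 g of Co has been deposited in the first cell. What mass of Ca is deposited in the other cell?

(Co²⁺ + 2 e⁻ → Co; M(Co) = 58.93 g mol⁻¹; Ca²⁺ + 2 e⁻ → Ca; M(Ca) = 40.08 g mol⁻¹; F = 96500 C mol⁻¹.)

8.50 g

n(Co) = 12.5 / 58.93 = 0.2121 mol.
Since Co²⁺ + 2 e⁻ → Co, n(e⁻) passed = 2 × 0.2121 = 0.4242 mol.
Cells in series carry the same charge, so the same 0.4242 mol of electrons passes through cell 2.
Ca²⁺ + 2 e⁻ → Ca, so n(Ca) = 0.4242 / 2 = 0.2121 mol.
m(Ca) = 0.2121 × 40.08 = 8.50 g.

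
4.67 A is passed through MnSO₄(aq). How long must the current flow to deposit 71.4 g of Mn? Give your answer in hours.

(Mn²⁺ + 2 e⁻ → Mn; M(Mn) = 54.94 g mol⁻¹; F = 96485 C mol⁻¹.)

n(Mn) = m/M = 71.4 / 54.94 = 1.300 mol.
Each Mn atom requires 2 electrons, so n(e⁻) = 2 × 1.300 = 2.599 mol.
Q = n(e⁻)·F = 2.599 × 96485 = 250800 C.
t = Q/I = 250800 / 4.670 A = 53700 s = 14.9 h.

14.9 h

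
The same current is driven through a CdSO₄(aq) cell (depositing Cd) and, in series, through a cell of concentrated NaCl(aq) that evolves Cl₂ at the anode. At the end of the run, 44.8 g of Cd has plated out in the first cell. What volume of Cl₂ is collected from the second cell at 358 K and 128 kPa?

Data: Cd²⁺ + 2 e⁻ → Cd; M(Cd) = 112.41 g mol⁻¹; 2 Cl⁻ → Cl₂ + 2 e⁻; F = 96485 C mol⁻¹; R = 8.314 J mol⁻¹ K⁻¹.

9.27 L

n(Cd) = 44.8 / 112.41 = 0.3985 mol, so n(e⁻) = 2 × 0.3985 = 0.7971 mol.
The cells are in series, so the same 0.7971 mol of electrons passes through the second cell.
2 Cl⁻ → Cl₂ + 2 e⁻ — 2 mol e⁻ per mol Cl₂, so n(Cl₂) = 0.7971/2 = 0.3985 mol.
V = nRT/P = (0.3985 × 8.314 × 358) / (128 × 10³) = 0.00927 m³ = 9.27 L.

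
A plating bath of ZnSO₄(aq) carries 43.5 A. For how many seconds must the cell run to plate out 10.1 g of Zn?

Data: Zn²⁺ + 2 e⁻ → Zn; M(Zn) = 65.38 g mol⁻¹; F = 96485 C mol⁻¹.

685 s

n(Zn) = m/M = 10.1 / 65.38 = 0.1545 mol.
Each Zn atom requires 2 electrons, so n(e⁻) = 2 × 0.1545 = 0.3090 mol.
Q = n(e⁻)·F = 0.3090 × 96485 = 29810 C.
t = Q/I = 29810 / 43.50 A = 685.3 s.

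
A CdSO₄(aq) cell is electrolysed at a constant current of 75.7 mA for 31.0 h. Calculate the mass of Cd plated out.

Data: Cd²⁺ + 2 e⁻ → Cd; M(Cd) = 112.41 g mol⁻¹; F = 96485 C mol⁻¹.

4.92 g

Q = I·t = 0.07570 A × 111600 s = 8448 C.
n(e⁻) = Q/F = 8448 / 96485 = 0.08756 mol.
Cd²⁺ + 2 e⁻ → Cd, so n(Cd) = n(e⁻)/2 = 0.04378 mol.
m = n·M = 0.04378 × 112.41 = 4.92 g.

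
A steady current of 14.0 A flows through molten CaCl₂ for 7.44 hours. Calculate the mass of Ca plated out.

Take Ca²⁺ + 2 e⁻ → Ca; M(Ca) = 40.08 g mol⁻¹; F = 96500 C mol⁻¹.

77.9 g

Q = I·t = 14.00 A × 26784 s = 375000 C.
n(e⁻) = Q/F = 375000 / 96500 = 3.886 mol.
Ca²⁺ + 2 e⁻ → Ca, so n(Ca) = n(e⁻)/2 = 1.943 mol.
m = n·M = 1.943 × 40.08 = 77.9 g.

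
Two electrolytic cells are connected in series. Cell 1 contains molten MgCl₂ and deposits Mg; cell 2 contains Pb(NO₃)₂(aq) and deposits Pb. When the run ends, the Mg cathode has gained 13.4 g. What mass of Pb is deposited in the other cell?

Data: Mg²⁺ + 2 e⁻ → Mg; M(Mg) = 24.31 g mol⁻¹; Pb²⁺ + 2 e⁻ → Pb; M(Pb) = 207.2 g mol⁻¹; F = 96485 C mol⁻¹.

114 g

n(Mg) = 13.4 / 24.31 = 0.5512 mol.
Since Mg²⁺ + 2 e⁻ → Mg, n(e⁻) passed = 2 × 0.5512 = 1.102 mol.
Cells in series carry the same charge, so the same 1.102 mol of electrons passes through cell 2.
Pb²⁺ + 2 e⁻ → Pb, so n(Pb) = 1.102 / 2 = 0.5512 mol.
m(Pb) = 0.5512 × 207.2 = 114 g.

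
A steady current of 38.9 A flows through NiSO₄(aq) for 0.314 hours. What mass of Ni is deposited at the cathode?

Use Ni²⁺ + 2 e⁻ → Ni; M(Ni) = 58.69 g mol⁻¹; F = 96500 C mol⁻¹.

13.4 g

Q = I·t = 38.90 A × 1130.4 s = 43970 C.
n(e⁻) = Q/F = 43970 / 96500 = 0.4557 mol.
Ni²⁺ + 2 e⁻ → Ni, so n(Ni) = n(e⁻)/2 = 0.2278 mol.
m = n·M = 0.2278 × 58.69 = 13.4 g.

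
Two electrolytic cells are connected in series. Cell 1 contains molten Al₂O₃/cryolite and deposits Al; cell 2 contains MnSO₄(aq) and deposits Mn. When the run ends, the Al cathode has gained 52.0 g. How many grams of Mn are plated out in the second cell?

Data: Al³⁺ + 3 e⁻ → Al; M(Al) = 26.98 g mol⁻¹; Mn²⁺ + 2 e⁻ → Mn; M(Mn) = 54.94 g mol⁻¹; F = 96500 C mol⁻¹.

n(Al) = 52.0 / 26.98 = 1.927 mol.
Since Al³⁺ + 3 e⁻ → Al, n(e⁻) passed = 3 × 1.927 = 5.782 mol.
Cells in series carry the same charge, so the same 5.782 mol of electrons passes through cell 2.
Mn²⁺ + 2 e⁻ → Mn, so n(Mn) = 5.782 / 2 = 2.891 mol.
m(Mn) = 2.891 × 54.94 = 159 g.

159 g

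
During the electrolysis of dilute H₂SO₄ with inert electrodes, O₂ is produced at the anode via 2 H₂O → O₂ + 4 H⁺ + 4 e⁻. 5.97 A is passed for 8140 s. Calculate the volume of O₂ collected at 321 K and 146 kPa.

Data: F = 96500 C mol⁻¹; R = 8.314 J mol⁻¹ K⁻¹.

Q = I·t = 5.970 A × 8140.0 s = 48600 C.
n(e⁻) = Q/F = 48600 / 96500 = 0.5036 mol.
4 electrons are transferred per O₂ molecule, so n(O₂) = 0.5036 / 4 = 0.1259 mol.
V = nRT/P = (0.1259 × 8.314 × 321) / (146 × 10³ Pa) = 0.00230 m³ = 2.30 L.

2.30 L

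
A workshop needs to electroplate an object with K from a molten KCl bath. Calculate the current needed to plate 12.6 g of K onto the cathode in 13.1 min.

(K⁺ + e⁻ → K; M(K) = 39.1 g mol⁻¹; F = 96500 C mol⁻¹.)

39.6 A

n(K) = 12.6 / 39.1 = 0.3223 mol.
n(e⁻) = 1 × 0.3223 = 0.3223 mol.
Q = n(e⁻)·F = 0.3223 × 96500 = 31100 C.
I = Q/t = 31100 / 786.00 s = 39.6 A.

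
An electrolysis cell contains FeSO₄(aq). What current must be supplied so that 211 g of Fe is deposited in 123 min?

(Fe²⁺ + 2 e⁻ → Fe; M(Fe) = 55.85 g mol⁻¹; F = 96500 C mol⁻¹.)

98.8 A

n(Fe) = 211 / 55.85 = 3.778 mol.
n(e⁻) = 2 × 3.778 = 7.556 mol.
Q = n(e⁻)·F = 7.556 × 96500 = 729100 C.
I = Q/t = 729100 / 7380.0 s = 98.8 A.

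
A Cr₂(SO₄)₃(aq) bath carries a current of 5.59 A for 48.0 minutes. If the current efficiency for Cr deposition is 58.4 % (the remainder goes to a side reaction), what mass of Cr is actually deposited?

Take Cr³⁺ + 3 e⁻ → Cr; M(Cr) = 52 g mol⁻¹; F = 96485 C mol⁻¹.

1.69 g

Q = I·t = 5.590 × 2880.0 = 16100 C.
n(e⁻) = 16100/96485 = 0.1669 mol; theoretically n(Cr) = 0.1669/3 = 0.05562 mol, m_theo = 2.892 g.
At 58.4 % efficiency, m_actual = 0.584 × 2.892 = 1.69 g.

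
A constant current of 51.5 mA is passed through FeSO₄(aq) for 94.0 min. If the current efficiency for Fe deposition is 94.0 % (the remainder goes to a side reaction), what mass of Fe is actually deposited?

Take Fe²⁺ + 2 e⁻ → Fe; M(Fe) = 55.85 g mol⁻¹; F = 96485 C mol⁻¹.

Q = I·t = 0.05150 × 5640.0 = 290.5 C.
n(e⁻) = 290.5/96485 = 0.003010 mol; theoretically n(Fe) = 0.003010/2 = 0.001505 mol, m_theo = 0.08407 g.
At 94.0 % efficiency, m_actual = 0.940 × 0.08407 = 0.0790 g.

0.0790 g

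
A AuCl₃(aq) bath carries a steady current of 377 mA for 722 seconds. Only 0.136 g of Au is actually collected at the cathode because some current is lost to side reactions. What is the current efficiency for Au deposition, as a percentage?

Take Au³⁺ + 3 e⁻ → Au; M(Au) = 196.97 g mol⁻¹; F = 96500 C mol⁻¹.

Q = I·t = 0.3770 × 722.00 = 272.2 C; n(e⁻) = 272.2/96500 = 0.002821 mol.
Theoretical n(Au) = n(e⁻)/3 = 0.0009402 mol, i.e. m_theo = 0.0009402 × 196.97 = 0.1852 g.
Efficiency = m_actual / m_theo = 0.136 / 0.1852 = 73.4 %.

73.4 %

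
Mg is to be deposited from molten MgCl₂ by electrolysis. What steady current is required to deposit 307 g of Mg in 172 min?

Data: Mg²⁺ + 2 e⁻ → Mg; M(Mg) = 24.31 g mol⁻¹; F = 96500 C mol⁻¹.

n(Mg) = 307 / 24.31 = 12.63 mol.
n(e⁻) = 2 × 12.63 = 25.26 mol.
Q = n(e⁻)·F = 25.26 × 96500 = 2437000 C.
I = Q/t = 2437000 / 10320 s = 236 A.

236 A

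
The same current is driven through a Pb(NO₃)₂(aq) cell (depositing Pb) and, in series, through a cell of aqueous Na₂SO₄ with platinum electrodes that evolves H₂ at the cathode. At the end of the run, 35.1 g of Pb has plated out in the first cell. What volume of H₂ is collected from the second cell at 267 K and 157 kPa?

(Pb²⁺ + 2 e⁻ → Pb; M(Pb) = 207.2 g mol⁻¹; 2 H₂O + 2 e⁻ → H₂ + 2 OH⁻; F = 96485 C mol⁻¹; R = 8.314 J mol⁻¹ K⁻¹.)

n(Pb) = 35.1 / 207.2 = 0.1694 mol, so n(e⁻) = 2 × 0.1694 = 0.3388 mol.
The cells are in series, so the same 0.3388 mol of electrons passes through the second cell.
2 H₂O + 2 e⁻ → H₂ + 2 OH⁻ — 2 mol e⁻ per mol H₂, so n(H₂) = 0.3388/2 = 0.1694 mol.
V = nRT/P = (0.1694 × 8.314 × 267) / (157 × 10³) = 0.00240 m³ = 2.40 L.

2.40 L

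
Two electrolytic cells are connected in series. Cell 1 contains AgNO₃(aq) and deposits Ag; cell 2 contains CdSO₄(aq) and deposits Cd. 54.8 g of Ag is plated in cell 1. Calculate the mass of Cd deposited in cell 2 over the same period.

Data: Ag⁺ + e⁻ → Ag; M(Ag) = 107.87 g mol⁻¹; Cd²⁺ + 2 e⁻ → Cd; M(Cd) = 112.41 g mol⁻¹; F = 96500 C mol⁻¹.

n(Ag) = 54.8 / 107.87 = 0.5080 mol.
Since Ag⁺ + e⁻ → Ag, n(e⁻) passed = 1 × 0.5080 = 0.5080 mol.
Cells in series carry the same charge, so the same 0.5080 mol of electrons passes through cell 2.
Cd²⁺ + 2 e⁻ → Cd, so n(Cd) = 0.5080 / 2 = 0.2540 mol.
m(Cd) = 0.2540 × 112.41 = 28.6 g.

28.6 g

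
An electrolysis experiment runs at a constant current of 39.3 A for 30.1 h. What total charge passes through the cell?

Q = I·t = 39.30 A × 108360 s = 4.26 × 10⁶ C.

4.26 × 10⁶ C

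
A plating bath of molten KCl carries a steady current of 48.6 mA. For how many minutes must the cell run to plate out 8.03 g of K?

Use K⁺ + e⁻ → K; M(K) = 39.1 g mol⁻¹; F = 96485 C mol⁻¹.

n(K) = m/M = 8.03 / 39.1 = 0.2054 mol.
Each K atom requires 1 electron, so n(e⁻) = 1 × 0.2054 = 0.2054 mol.
Q = n(e⁻)·F = 0.2054 × 96485 = 19820 C.
t = Q/I = 19820 / 0.04860 A = 407700 s = 6800 min.

6800 min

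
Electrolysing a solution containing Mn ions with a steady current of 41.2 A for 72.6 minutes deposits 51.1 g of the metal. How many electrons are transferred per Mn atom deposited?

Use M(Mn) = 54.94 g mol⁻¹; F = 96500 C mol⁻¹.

2

Q = I·t = 41.20 A × 4356.0 s = 179500 C, so n(e⁻) = 179500/96500 = 1.860 mol.
n(Mn) deposited = 51.1 / 54.94 = 0.9301 mol.
Electrons per atom = n(e⁻)/n(Mn) = 1.860 / 0.9301 = 2.00 ≈ 2, so the ion is Mn²⁺.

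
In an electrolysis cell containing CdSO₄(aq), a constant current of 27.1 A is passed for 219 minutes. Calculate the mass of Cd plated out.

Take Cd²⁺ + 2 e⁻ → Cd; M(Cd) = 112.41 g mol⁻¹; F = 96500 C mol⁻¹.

207 g

Q = I·t = 27.10 A × 13140 s = 356100 C.
n(e⁻) = Q/F = 356100 / 96500 = 3.690 mol.
Cd²⁺ + 2 e⁻ → Cd, so n(Cd) = n(e⁻)/2 = 1.845 mol.
m = n·M = 1.845 × 112.41 = 207 g.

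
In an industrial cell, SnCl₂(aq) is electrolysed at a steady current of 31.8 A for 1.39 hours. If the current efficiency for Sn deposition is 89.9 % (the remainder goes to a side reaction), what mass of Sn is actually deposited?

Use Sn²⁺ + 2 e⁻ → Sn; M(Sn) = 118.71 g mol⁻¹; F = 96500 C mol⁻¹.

Q = I·t = 31.80 × 5004.0 = 159100 C.
n(e⁻) = 159100/96500 = 1.649 mol; theoretically n(Sn) = 1.649/2 = 0.8245 mol, m_theo = 97.88 g.
At 89.9 % efficiency, m_actual = 0.899 × 97.88 = 88.0 g.

88.0 g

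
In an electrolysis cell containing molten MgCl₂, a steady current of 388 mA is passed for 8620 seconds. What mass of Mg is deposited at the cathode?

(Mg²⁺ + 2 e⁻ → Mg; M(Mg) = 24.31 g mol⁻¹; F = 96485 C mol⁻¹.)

Q = I·t = 0.3880 A × 8620.0 s = 3345 C.
n(e⁻) = Q/F = 3345 / 96485 = 0.03466 mol.
Mg²⁺ + 2 e⁻ → Mg, so n(Mg) = n(e⁻)/2 = 0.01733 mol.
m = n·M = 0.01733 × 24.31 = 0.421 g.

0.421 g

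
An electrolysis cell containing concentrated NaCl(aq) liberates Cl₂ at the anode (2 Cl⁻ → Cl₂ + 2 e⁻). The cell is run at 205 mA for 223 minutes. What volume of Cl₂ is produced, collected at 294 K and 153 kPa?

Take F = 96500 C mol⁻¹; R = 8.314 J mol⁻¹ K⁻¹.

0.227 L

Q = I·t = 0.2050 A × 13380 s = 2743 C.
n(e⁻) = Q/F = 2743 / 96500 = 0.02842 mol.
2 electrons are transferred per Cl₂ molecule, so n(Cl₂) = 0.02842 / 2 = 0.01421 mol.
V = nRT/P = (0.01421 × 8.314 × 294) / (153 × 10³ Pa) = 2.27 × 10⁻⁴ m³ = 0.227 L.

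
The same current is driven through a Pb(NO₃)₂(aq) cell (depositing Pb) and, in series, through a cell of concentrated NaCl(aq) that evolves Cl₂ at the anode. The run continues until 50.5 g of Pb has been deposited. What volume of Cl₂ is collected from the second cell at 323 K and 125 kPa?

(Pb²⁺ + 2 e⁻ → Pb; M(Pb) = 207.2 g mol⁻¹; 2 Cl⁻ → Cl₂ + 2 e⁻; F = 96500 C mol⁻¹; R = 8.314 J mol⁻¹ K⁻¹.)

n(Pb) = 50.5 / 207.2 = 0.2437 mol, so n(e⁻) = 2 × 0.2437 = 0.4875 mol.
The cells are in series, so the same 0.4875 mol of electrons passes through the second cell.
2 Cl⁻ → Cl₂ + 2 e⁻ — 2 mol e⁻ per mol Cl₂, so n(Cl₂) = 0.4875/2 = 0.2437 mol.
V = nRT/P = (0.2437 × 8.314 × 323) / (125 × 10³) = 0.00524 m³ = 5.24 L.

5.24 L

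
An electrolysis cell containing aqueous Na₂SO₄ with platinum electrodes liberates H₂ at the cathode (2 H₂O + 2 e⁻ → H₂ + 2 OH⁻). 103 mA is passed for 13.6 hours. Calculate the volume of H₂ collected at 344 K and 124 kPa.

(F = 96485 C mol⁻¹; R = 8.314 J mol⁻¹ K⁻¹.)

0.603 L

Q = I·t = 0.1030 A × 48960 s = 5043 C.
n(e⁻) = Q/F = 5043 / 96485 = 0.05227 mol.
2 electrons are transferred per H₂ molecule, so n(H₂) = 0.05227 / 2 = 0.02613 mol.
V = nRT/P = (0.02613 × 8.314 × 344) / (124 × 10³ Pa) = 6.03 × 10⁻⁴ m³ = 0.603 L.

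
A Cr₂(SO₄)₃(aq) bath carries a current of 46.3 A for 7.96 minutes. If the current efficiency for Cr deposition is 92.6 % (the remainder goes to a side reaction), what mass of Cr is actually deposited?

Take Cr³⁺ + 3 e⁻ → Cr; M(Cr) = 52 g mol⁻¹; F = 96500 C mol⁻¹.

Q = I·t = 46.30 × 477.60 = 22110 C.
n(e⁻) = 22110/96500 = 0.2291 mol; theoretically n(Cr) = 0.2291/3 = 0.07638 mol, m_theo = 3.972 g.
At 92.6 % efficiency, m_actual = 0.926 × 3.972 = 3.68 g.

3.68 g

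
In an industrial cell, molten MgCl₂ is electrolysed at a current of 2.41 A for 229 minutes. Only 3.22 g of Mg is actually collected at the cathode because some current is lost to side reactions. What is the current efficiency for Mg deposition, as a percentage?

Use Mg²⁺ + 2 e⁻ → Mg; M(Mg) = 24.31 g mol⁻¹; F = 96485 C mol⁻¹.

Q = I·t = 2.410 × 13740 = 33110 C; n(e⁻) = 33110/96485 = 0.3432 mol.
Theoretical n(Mg) = n(e⁻)/2 = 0.1716 mol, i.e. m_theo = 0.1716 × 24.31 = 4.172 g.
Efficiency = m_actual / m_theo = 3.22 / 4.172 = 77.2 %.

77.2 %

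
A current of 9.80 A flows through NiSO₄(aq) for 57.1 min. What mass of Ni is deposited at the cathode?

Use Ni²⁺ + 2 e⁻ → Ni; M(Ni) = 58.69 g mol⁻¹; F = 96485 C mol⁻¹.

Q = I·t = 9.800 A × 3426.0 s = 33570 C.
n(e⁻) = Q/F = 33570 / 96485 = 0.3480 mol.
Ni²⁺ + 2 e⁻ → Ni, so n(Ni) = n(e⁻)/2 = 0.1740 mol.
m = n·M = 0.1740 × 58.69 = 10.2 g.

10.2 g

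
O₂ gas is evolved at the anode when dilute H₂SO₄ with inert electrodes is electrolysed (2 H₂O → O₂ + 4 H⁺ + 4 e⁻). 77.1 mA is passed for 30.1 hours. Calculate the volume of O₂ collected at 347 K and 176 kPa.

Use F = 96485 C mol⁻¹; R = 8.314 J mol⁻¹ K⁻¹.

0.355 L

Q = I·t = 0.07710 A × 108360 s = 8355 C.
n(e⁻) = Q/F = 8355 / 96485 = 0.08659 mol.
4 electrons are transferred per O₂ molecule, so n(O₂) = 0.08659 / 4 = 0.02165 mol.
V = nRT/P = (0.02165 × 8.314 × 347) / (176 × 10³ Pa) = 3.55 × 10⁻⁴ m³ = 0.355 L.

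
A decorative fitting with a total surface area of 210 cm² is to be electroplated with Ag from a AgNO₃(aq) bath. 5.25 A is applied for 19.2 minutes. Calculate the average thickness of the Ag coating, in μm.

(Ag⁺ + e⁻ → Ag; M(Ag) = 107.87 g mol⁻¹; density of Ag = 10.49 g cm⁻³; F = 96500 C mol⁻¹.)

30.7 μm

Q = I·t = 5.250 × 1152.0 = 6048 C; n(e⁻) = 0.06267 mol.
n(Ag) = n(e⁻)/1 = 0.06267 mol, so m = 0.06267 × 107.87 = 6.761 g.
Volume = m/ρ = 6.761 / 10.49 = 0.6445 cm³.
Thickness = V/A = 0.6445 / 210 = 0.00307 cm = 30.7 μm.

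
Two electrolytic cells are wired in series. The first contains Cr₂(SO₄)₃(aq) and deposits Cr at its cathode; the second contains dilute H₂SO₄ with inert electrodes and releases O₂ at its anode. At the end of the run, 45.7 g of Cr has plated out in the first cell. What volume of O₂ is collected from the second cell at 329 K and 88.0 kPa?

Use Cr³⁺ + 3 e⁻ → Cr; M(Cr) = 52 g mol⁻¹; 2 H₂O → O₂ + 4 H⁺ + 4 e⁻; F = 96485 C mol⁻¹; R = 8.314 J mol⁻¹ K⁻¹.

n(Cr) = 45.7 / 52 = 0.8788 mol, so n(e⁻) = 3 × 0.8788 = 2.637 mol.
The cells are in series, so the same 2.637 mol of electrons passes through the second cell.
2 H₂O → O₂ + 4 H⁺ + 4 e⁻ — 4 mol e⁻ per mol O₂, so n(O₂) = 2.637/4 = 0.6591 mol.
V = nRT/P = (0.6591 × 8.314 × 329) / (88.0 × 10³) = 0.0205 m³ = 20.5 L.

20.5 L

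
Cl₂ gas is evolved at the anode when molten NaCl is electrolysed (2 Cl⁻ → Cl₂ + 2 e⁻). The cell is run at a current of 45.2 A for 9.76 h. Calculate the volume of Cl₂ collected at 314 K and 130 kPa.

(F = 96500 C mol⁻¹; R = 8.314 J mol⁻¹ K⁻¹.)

165 L

Q = I·t = 45.20 A × 35136 s = 1588000 C.
n(e⁻) = Q/F = 1588000 / 96500 = 16.46 mol.
2 electrons are transferred per Cl₂ molecule, so n(Cl₂) = 16.46 / 2 = 8.229 mol.
V = nRT/P = (8.229 × 8.314 × 314) / (130 × 10³ Pa) = 0.165 m³ = 165 L.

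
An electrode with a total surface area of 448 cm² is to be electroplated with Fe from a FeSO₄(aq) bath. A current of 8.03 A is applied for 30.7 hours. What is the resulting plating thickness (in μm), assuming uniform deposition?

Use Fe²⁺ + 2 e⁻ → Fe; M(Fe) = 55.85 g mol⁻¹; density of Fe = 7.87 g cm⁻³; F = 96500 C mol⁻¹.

Q = I·t = 8.030 × 110520 = 887500 C; n(e⁻) = 9.197 mol.
n(Fe) = n(e⁻)/2 = 4.598 mol, so m = 4.598 × 55.85 = 256.8 g.
Volume = m/ρ = 256.8 / 7.87 = 32.63 cm³.
Thickness = V/A = 32.63 / 448 = 0.0728 cm = 728 μm.

728 μm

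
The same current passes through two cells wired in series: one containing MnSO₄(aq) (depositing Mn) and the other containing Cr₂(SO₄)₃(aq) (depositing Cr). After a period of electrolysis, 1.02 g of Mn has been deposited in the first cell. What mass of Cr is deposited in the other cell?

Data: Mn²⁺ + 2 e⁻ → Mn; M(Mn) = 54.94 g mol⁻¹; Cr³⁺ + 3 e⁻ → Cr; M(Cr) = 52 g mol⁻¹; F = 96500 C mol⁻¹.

0.644 g

n(Mn) = 1.02 / 54.94 = 0.01857 mol.
Since Mn²⁺ + 2 e⁻ → Mn, n(e⁻) passed = 2 × 0.01857 = 0.03713 mol.
Cells in series carry the same charge, so the same 0.03713 mol of electrons passes through cell 2.
Cr³⁺ + 3 e⁻ → Cr, so n(Cr) = 0.03713 / 3 = 0.01238 mol.
m(Cr) = 0.01238 × 52 = 0.644 g.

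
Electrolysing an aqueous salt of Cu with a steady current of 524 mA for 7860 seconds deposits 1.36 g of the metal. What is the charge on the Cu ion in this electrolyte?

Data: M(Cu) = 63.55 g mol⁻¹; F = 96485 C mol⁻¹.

Q = I·t = 0.5240 A × 7860.0 s = 4119 C, so n(e⁻) = 4119/96485 = 0.04269 mol.
n(Cu) deposited = 1.36 / 63.55 = 0.02140 mol.
Electrons per atom = n(e⁻)/n(Cu) = 0.04269 / 0.02140 = 1.99 ≈ 2, so the ion is Cu²⁺.

+2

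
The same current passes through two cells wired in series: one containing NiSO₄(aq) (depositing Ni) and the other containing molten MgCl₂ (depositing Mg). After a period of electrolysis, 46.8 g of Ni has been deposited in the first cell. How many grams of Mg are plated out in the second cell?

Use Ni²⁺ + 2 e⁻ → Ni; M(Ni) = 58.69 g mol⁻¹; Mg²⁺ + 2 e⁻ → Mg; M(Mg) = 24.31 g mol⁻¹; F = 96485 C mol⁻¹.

n(Ni) = 46.8 / 58.69 = 0.7974 mol.
Since Ni²⁺ + 2 e⁻ → Ni, n(e⁻) passed = 2 × 0.7974 = 1.595 mol.
Cells in series carry the same charge, so the same 1.595 mol of electrons passes through cell 2.
Mg²⁺ + 2 e⁻ → Mg, so n(Mg) = 1.595 / 2 = 0.7974 mol.
m(Mg) = 0.7974 × 24.31 = 19.4 g.

19.4 g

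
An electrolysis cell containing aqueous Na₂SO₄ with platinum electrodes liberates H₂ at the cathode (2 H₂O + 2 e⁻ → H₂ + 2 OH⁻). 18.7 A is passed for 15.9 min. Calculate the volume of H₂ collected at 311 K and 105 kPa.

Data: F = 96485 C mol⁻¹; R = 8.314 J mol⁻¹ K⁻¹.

2.28 L

Q = I·t = 18.70 A × 954.00 s = 17840 C.
n(e⁻) = Q/F = 17840 / 96485 = 0.1849 mol.
2 electrons are transferred per H₂ molecule, so n(H₂) = 0.1849 / 2 = 0.09245 mol.
V = nRT/P = (0.09245 × 8.314 × 311) / (105 × 10³ Pa) = 0.00228 m³ = 2.28 L.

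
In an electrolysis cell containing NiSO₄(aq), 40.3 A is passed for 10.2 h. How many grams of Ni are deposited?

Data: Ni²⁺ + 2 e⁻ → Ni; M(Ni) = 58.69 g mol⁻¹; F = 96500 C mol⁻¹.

450 g

Q = I·t = 40.30 A × 36720 s = 1480000 C.
n(e⁻) = Q/F = 1480000 / 96500 = 15.33 mol.
Ni²⁺ + 2 e⁻ → Ni, so n(Ni) = n(e⁻)/2 = 7.667 mol.
m = n·M = 7.667 × 58.69 = 450 g.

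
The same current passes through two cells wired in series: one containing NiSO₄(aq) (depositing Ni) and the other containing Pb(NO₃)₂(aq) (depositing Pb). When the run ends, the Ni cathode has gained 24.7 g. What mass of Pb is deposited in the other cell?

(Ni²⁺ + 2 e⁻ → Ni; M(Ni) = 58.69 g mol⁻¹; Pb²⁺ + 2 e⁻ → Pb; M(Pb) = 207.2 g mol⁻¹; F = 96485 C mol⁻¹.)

87.2 g

n(Ni) = 24.7 / 58.69 = 0.4209 mol.
Since Ni²⁺ + 2 e⁻ → Ni, n(e⁻) passed = 2 × 0.4209 = 0.8417 mol.
Cells in series carry the same charge, so the same 0.8417 mol of electrons passes through cell 2.
Pb²⁺ + 2 e⁻ → Pb, so n(Pb) = 0.8417 / 2 = 0.4209 mol.
m(Pb) = 0.4209 × 207.2 = 87.2 g.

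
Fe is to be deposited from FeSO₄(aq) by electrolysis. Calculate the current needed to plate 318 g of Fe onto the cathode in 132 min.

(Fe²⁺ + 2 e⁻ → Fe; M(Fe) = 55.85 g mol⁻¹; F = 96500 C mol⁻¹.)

139 A

n(Fe) = 318 / 55.85 = 5.694 mol.
n(e⁻) = 2 × 5.694 = 11.39 mol.
Q = n(e⁻)·F = 11.39 × 96500 = 1099000 C.
I = Q/t = 1099000 / 7920.0 s = 139 A.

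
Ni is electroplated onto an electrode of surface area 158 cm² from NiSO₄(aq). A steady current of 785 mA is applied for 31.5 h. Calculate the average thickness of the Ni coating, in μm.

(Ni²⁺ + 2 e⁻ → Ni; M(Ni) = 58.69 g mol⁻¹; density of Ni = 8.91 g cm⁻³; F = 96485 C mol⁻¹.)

192 μm

Q = I·t = 0.7850 × 113400 = 89020 C; n(e⁻) = 0.9226 mol.
n(Ni) = n(e⁻)/2 = 0.4613 mol, so m = 0.4613 × 58.69 = 27.07 g.
Volume = m/ρ = 27.07 / 8.91 = 3.039 cm³.
Thickness = V/A = 3.039 / 158 = 0.0192 cm = 192 μm.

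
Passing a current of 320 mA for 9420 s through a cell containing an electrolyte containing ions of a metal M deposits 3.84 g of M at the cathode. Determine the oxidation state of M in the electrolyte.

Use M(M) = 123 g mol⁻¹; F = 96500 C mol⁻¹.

+1

Q = I·t = 0.3200 A × 9420.0 s = 3014 C, so n(e⁻) = 3014/96500 = 0.03124 mol.
n(M) deposited = 3.84 / 123 = 0.03122 mol.
Electrons per atom = n(e⁻)/n(M) = 0.03124 / 0.03122 = 1.00 ≈ 1, so the ion is M⁺.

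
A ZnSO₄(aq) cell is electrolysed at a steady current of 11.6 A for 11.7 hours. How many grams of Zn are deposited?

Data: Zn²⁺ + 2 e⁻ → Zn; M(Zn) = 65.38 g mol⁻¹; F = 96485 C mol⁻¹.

Q = I·t = 11.60 A × 42120 s = 488600 C.
n(e⁻) = Q/F = 488600 / 96485 = 5.064 mol.
Zn²⁺ + 2 e⁻ → Zn, so n(Zn) = n(e⁻)/2 = 2.532 mol.
m = n·M = 2.532 × 65.38 = 166 g.

166 g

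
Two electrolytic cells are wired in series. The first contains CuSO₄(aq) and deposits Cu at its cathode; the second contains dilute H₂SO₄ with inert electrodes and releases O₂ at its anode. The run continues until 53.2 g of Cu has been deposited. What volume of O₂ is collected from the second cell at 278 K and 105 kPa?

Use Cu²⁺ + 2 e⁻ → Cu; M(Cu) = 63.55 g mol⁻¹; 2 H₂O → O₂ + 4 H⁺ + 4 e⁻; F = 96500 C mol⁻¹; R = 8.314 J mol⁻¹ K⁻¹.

n(Cu) = 53.2 / 63.55 = 0.8371 mol, so n(e⁻) = 2 × 0.8371 = 1.674 mol.
The cells are in series, so the same 1.674 mol of electrons passes through the second cell.
2 H₂O → O₂ + 4 H⁺ + 4 e⁻ — 4 mol e⁻ per mol O₂, so n(O₂) = 1.674/4 = 0.4186 mol.
V = nRT/P = (0.4186 × 8.314 × 278) / (105 × 10³) = 0.00921 m³ = 9.21 L.

9.21 L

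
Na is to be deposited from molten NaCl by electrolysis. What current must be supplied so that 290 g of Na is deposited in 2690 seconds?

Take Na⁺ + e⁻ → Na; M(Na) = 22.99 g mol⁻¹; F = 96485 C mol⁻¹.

n(Na) = 290 / 22.99 = 12.61 mol.
n(e⁻) = 1 × 12.61 = 12.61 mol.
Q = n(e⁻)·F = 12.61 × 96485 = 1217000 C.
I = Q/t = 1217000 / 2690.0 s = 452 A.

452 A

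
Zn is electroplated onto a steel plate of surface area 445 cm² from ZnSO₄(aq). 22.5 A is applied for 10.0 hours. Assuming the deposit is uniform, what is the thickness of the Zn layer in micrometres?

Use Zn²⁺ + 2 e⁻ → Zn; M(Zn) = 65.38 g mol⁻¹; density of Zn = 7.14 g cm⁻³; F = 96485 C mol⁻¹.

864 μm

Q = I·t = 22.50 × 36000 = 810000 C; n(e⁻) = 8.395 mol.
n(Zn) = n(e⁻)/2 = 4.198 mol, so m = 4.198 × 65.38 = 274.4 g.
Volume = m/ρ = 274.4 / 7.14 = 38.44 cm³.
Thickness = V/A = 38.44 / 445 = 0.0864 cm = 864 μm.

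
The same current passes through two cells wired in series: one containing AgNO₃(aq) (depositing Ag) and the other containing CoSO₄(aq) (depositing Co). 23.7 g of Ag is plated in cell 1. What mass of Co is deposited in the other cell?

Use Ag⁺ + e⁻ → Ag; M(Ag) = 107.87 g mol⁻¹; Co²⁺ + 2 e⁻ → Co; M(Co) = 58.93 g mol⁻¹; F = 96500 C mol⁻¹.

6.47 g

n(Ag) = 23.7 / 107.87 = 0.2197 mol.
Since Ag⁺ + e⁻ → Ag, n(e⁻) passed = 1 × 0.2197 = 0.2197 mol.
Cells in series carry the same charge, so the same 0.2197 mol of electrons passes through cell 2.
Co²⁺ + 2 e⁻ → Co, so n(Co) = 0.2197 / 2 = 0.1099 mol.
m(Co) = 0.1099 × 58.93 = 6.47 g.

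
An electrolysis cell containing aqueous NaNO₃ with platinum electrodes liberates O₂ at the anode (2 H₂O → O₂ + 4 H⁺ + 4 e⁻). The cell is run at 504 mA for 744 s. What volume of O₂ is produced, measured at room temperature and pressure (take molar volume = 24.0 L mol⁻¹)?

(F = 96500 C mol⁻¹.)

Q = I·t = 0.5040 A × 744.00 s = 375.0 C.
n(e⁻) = Q/F = 375.0 / 96500 = 0.003886 mol.
4 electrons are transferred per O₂ molecule, so n(O₂) = 0.003886 / 4 = 0.0009714 mol.
V = n × V_m = 0.0009714 × 24.0 = 0.0233 L.

0.0233 L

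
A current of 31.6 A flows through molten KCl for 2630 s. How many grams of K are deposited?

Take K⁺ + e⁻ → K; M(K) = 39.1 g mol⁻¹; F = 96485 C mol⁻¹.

33.7 g

Q = I·t = 31.60 A × 2630.0 s = 83110 C.
n(e⁻) = Q/F = 83110 / 96485 = 0.8614 mol.
K⁺ + e⁻ → K, so n(K) = n(e⁻)/1 = 0.8614 mol.
m = n·M = 0.8614 × 39.1 = 33.7 g.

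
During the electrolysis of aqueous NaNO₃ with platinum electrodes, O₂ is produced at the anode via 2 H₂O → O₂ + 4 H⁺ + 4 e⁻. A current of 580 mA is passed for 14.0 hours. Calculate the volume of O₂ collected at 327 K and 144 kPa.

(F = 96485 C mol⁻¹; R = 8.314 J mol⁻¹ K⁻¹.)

1.43 L

Q = I·t = 0.5800 A × 50400 s = 29230 C.
n(e⁻) = Q/F = 29230 / 96485 = 0.3030 mol.
4 electrons are transferred per O₂ molecule, so n(O₂) = 0.3030 / 4 = 0.07574 mol.
V = nRT/P = (0.07574 × 8.314 × 327) / (144 × 10³ Pa) = 0.00143 m³ = 1.43 L.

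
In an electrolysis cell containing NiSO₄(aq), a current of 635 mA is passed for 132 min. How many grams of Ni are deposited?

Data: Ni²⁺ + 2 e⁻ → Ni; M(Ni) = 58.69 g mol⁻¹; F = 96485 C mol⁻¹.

1.53 g

Q = I·t = 0.6350 A × 7920.0 s = 5029 C.
n(e⁻) = Q/F = 5029 / 96485 = 0.05212 mol.
Ni²⁺ + 2 e⁻ → Ni, so n(Ni) = n(e⁻)/2 = 0.02606 mol.
m = n·M = 0.02606 × 58.69 = 1.53 g.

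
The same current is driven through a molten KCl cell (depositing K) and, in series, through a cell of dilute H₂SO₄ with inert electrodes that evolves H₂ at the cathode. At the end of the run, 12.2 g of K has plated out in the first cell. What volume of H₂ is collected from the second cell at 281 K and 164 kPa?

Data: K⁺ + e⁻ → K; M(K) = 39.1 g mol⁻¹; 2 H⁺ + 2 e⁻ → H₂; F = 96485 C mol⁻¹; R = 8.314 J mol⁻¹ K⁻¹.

2.22 L

n(K) = 12.2 / 39.1 = 0.3120 mol, so n(e⁻) = 1 × 0.3120 = 0.3120 mol.
The cells are in series, so the same 0.3120 mol of electrons passes through the second cell.
2 H⁺ + 2 e⁻ → H₂ — 2 mol e⁻ per mol H₂, so n(H₂) = 0.3120/2 = 0.1560 mol.
V = nRT/P = (0.1560 × 8.314 × 281) / (164 × 10³) = 0.00222 m³ = 2.22 L.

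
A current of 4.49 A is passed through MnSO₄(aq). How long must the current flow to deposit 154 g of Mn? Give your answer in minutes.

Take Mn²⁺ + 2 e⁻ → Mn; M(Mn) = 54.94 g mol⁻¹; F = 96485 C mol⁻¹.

n(Mn) = m/M = 154 / 54.94 = 2.803 mol.
Each Mn atom requires 2 electrons, so n(e⁻) = 2 × 2.803 = 5.606 mol.
Q = n(e⁻)·F = 5.606 × 96485 = 540900 C.
t = Q/I = 540900 / 4.490 A = 120500 s = 2010 min.

2010 min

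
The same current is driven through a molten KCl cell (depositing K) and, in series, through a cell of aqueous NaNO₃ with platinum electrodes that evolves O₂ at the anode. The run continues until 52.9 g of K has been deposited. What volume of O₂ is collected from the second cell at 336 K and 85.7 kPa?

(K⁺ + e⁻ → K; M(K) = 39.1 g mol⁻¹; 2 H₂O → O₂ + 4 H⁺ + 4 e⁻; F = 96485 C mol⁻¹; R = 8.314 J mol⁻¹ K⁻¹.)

n(K) = 52.9 / 39.1 = 1.353 mol, so n(e⁻) = 1 × 1.353 = 1.353 mol.
The cells are in series, so the same 1.353 mol of electrons passes through the second cell.
2 H₂O → O₂ + 4 H⁺ + 4 e⁻ — 4 mol e⁻ per mol O₂, so n(O₂) = 1.353/4 = 0.3382 mol.
V = nRT/P = (0.3382 × 8.314 × 336) / (85.7 × 10³) = 0.0110 m³ = 11.0 L.

11.0 L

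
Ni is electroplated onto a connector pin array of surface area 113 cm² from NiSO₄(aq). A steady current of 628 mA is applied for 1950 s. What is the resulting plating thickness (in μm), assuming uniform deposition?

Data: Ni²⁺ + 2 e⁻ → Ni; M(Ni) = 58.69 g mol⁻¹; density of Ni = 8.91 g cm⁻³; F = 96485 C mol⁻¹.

3.70 μm

Q = I·t = 0.6280 × 1950.0 = 1225 C; n(e⁻) = 0.01269 mol.
n(Ni) = n(e⁻)/2 = 0.006346 mol, so m = 0.006346 × 58.69 = 0.3725 g.
Volume = m/ρ = 0.3725 / 8.91 = 0.04180 cm³.
Thickness = V/A = 0.04180 / 113 = 3.70 × 10⁻⁴ cm = 3.70 μm.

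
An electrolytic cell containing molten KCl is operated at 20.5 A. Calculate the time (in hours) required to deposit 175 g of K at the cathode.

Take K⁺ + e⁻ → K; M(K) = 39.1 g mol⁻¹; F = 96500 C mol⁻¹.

5.85 h

n(K) = m/M = 175 / 39.1 = 4.476 mol.
Each K atom requires 1 electron, so n(e⁻) = 1 × 4.476 = 4.476 mol.
Q = n(e⁻)·F = 4.476 × 96500 = 431900 C.
t = Q/I = 431900 / 20.50 A = 21070 s = 5.85 h.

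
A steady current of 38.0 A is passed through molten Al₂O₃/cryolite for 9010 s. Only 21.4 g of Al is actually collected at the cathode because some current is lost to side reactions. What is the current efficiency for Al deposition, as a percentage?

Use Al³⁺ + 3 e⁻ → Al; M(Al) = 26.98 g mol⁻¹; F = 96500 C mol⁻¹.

Q = I·t = 38.00 × 9010.0 = 342400 C; n(e⁻) = 342400/96500 = 3.548 mol.
Theoretical n(Al) = n(e⁻)/3 = 1.183 mol, i.e. m_theo = 1.183 × 26.98 = 31.91 g.
Efficiency = m_actual / m_theo = 21.4 / 31.91 = 67.1 %.

67.1 %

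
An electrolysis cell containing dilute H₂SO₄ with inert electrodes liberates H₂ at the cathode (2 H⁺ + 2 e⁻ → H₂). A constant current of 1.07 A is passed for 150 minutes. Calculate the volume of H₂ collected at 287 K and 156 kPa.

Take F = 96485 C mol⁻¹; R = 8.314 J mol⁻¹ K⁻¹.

0.763 L

Q = I·t = 1.070 A × 9000.0 s = 9630 C.
n(e⁻) = Q/F = 9630 / 96485 = 0.09981 mol.
2 electrons are transferred per H₂ molecule, so n(H₂) = 0.09981 / 2 = 0.04990 mol.
V = nRT/P = (0.04990 × 8.314 × 287) / (156 × 10³ Pa) = 7.63 × 10⁻⁴ m³ = 0.763 L.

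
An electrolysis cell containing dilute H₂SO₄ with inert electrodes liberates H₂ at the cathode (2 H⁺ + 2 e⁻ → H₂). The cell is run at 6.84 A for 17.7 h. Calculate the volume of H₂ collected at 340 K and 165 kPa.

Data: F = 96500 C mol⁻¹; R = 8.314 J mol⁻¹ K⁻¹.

38.7 L

Q = I·t = 6.840 A × 63720 s = 435800 C.
n(e⁻) = Q/F = 435800 / 96500 = 4.517 mol.
2 electrons are transferred per H₂ molecule, so n(H₂) = 4.517 / 2 = 2.258 mol.
V = nRT/P = (2.258 × 8.314 × 340) / (165 × 10³ Pa) = 0.0387 m³ = 38.7 L.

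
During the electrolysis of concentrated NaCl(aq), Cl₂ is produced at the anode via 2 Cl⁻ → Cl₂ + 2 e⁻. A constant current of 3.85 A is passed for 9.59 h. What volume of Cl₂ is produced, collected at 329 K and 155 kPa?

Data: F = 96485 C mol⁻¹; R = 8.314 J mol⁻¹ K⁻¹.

Q = I·t = 3.850 A × 34524 s = 132900 C.
n(e⁻) = Q/F = 132900 / 96485 = 1.378 mol.
2 electrons are transferred per Cl₂ molecule, so n(Cl₂) = 1.378 / 2 = 0.6888 mol.
V = nRT/P = (0.6888 × 8.314 × 329) / (155 × 10³ Pa) = 0.0122 m³ = 12.2 L.

12.2 L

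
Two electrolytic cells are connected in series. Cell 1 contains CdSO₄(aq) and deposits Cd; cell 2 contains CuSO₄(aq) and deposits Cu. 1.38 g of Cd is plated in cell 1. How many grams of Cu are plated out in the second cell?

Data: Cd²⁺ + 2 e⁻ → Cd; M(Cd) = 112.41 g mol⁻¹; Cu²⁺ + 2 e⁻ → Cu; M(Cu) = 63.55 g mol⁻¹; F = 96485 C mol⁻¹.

0.780 g

n(Cd) = 1.38 / 112.41 = 0.01228 mol.
Since Cd²⁺ + 2 e⁻ → Cd, n(e⁻) passed = 2 × 0.01228 = 0.02455 mol.
Cells in series carry the same charge, so the same 0.02455 mol of electrons passes through cell 2.
Cu²⁺ + 2 e⁻ → Cu, so n(Cu) = 0.02455 / 2 = 0.01228 mol.
m(Cu) = 0.01228 × 63.55 = 0.780 g.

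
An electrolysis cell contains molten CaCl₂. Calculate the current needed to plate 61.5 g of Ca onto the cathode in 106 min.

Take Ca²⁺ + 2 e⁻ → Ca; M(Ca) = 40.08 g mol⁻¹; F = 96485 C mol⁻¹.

46.6 A

n(Ca) = 61.5 / 40.08 = 1.534 mol.
n(e⁻) = 2 × 1.534 = 3.069 mol.
Q = n(e⁻)·F = 3.069 × 96485 = 296100 C.
I = Q/t = 296100 / 6360.0 s = 46.6 A.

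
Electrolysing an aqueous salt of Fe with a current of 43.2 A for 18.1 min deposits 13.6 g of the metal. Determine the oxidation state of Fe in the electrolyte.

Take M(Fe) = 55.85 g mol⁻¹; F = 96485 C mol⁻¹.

Q = I·t = 43.20 A × 1086.0 s = 46920 C, so n(e⁻) = 46920/96485 = 0.4862 mol.
n(Fe) deposited = 13.6 / 55.85 = 0.2435 mol.
Electrons per atom = n(e⁻)/n(Fe) = 0.4862 / 0.2435 = 2.00 ≈ 2, so the ion is Fe²⁺.

+2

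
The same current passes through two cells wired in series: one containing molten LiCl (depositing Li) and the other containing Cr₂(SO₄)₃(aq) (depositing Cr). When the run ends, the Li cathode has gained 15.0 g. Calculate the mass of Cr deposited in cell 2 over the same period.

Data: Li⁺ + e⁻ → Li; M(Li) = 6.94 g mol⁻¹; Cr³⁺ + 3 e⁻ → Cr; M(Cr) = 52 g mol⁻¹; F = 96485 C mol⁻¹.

n(Li) = 15.0 / 6.94 = 2.161 mol.
Since Li⁺ + e⁻ → Li, n(e⁻) passed = 1 × 2.161 = 2.161 mol.
Cells in series carry the same charge, so the same 2.161 mol of electrons passes through cell 2.
Cr³⁺ + 3 e⁻ → Cr, so n(Cr) = 2.161 / 3 = 0.7205 mol.
m(Cr) = 0.7205 × 52 = 37.5 g.

37.5 g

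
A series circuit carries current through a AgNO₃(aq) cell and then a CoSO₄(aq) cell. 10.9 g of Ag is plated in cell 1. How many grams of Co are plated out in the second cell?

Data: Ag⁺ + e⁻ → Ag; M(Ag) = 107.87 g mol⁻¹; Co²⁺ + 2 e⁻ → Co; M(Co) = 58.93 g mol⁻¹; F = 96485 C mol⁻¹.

2.98 g

n(Ag) = 10.9 / 107.87 = 0.1010 mol.
Since Ag⁺ + e⁻ → Ag, n(e⁻) passed = 1 × 0.1010 = 0.1010 mol.
Cells in series carry the same charge, so the same 0.1010 mol of electrons passes through cell 2.
Co²⁺ + 2 e⁻ → Co, so n(Co) = 0.1010 / 2 = 0.05052 mol.
m(Co) = 0.05052 × 58.93 = 2.98 g.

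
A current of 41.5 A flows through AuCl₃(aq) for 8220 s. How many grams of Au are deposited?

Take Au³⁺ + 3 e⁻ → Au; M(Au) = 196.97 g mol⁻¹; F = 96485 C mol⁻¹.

232 g

Q = I·t = 41.50 A × 8220.0 s = 341100 C.
n(e⁻) = Q/F = 341100 / 96485 = 3.536 mol.
Au³⁺ + 3 e⁻ → Au, so n(Au) = n(e⁻)/3 = 1.179 mol.
m = n·M = 1.179 × 196.97 = 232 g.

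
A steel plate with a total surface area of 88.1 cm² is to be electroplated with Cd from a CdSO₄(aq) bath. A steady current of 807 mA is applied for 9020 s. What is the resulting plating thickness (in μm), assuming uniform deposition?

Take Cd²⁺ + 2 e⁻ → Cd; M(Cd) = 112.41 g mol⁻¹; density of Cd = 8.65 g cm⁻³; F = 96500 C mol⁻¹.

Q = I·t = 0.8070 × 9020.0 = 7279 C; n(e⁻) = 0.07543 mol.
n(Cd) = n(e⁻)/2 = 0.03772 mol, so m = 0.03772 × 112.41 = 4.240 g.
Volume = m/ρ = 4.240 / 8.65 = 0.4901 cm³.
Thickness = V/A = 0.4901 / 88.1 = 0.00556 cm = 55.6 μm.

55.6 μm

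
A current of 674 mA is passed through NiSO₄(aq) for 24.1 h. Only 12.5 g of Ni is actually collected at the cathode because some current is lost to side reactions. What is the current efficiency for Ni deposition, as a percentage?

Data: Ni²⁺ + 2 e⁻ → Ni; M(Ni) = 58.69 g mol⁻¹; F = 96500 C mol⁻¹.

70.3 %

Q = I·t = 0.6740 × 86760 = 58480 C; n(e⁻) = 58480/96500 = 0.6060 mol.
Theoretical n(Ni) = n(e⁻)/2 = 0.3030 mol, i.e. m_theo = 0.3030 × 58.69 = 17.78 g.
Efficiency = m_actual / m_theo = 12.5 / 17.78 = 70.3 %.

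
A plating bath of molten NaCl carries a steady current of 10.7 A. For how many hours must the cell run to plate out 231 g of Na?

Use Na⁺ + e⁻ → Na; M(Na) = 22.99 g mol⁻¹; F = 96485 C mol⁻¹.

25.2 h

n(Na) = m/M = 231 / 22.99 = 10.05 mol.
Each Na atom requires 1 electron, so n(e⁻) = 1 × 10.05 = 10.05 mol.
Q = n(e⁻)·F = 10.05 × 96485 = 969500 C.
t = Q/I = 969500 / 10.70 A = 90600 s = 25.2 h.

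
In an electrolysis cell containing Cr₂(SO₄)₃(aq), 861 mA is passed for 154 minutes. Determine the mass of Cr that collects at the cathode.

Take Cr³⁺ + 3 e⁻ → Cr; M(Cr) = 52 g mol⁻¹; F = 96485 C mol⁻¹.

Q = I·t = 0.8610 A × 9240.0 s = 7956 C.
n(e⁻) = Q/F = 7956 / 96485 = 0.08245 mol.
Cr³⁺ + 3 e⁻ → Cr, so n(Cr) = n(e⁻)/3 = 0.02748 mol.
m = n·M = 0.02748 × 52 = 1.43 g.

1.43 g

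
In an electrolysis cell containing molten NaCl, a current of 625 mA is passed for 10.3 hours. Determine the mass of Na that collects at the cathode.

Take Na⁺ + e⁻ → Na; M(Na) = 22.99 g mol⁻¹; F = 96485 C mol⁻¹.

Q = I·t = 0.6250 A × 37080 s = 23180 C.
n(e⁻) = Q/F = 23180 / 96485 = 0.2402 mol.
Na⁺ + e⁻ → Na, so n(Na) = n(e⁻)/1 = 0.2402 mol.
m = n·M = 0.2402 × 22.99 = 5.52 g.

5.52 g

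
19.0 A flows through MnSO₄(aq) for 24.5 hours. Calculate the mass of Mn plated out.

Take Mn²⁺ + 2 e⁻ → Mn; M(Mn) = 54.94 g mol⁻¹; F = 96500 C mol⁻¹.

477 g

Q = I·t = 19.00 A × 88200 s = 1676000 C.
n(e⁻) = Q/F = 1676000 / 96500 = 17.37 mol.
Mn²⁺ + 2 e⁻ → Mn, so n(Mn) = n(e⁻)/2 = 8.683 mol.
m = n·M = 8.683 × 54.94 = 477 g.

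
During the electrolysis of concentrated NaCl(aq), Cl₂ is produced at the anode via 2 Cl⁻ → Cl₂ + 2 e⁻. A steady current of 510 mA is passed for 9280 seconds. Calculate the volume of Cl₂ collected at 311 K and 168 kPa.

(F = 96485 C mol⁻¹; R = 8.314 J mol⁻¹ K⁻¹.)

Q = I·t = 0.5100 A × 9280.0 s = 4733 C.
n(e⁻) = Q/F = 4733 / 96485 = 0.04905 mol.
2 electrons are transferred per Cl₂ molecule, so n(Cl₂) = 0.04905 / 2 = 0.02453 mol.
V = nRT/P = (0.02453 × 8.314 × 311) / (168 × 10³ Pa) = 3.77 × 10⁻⁴ m³ = 0.377 L.

0.377 L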